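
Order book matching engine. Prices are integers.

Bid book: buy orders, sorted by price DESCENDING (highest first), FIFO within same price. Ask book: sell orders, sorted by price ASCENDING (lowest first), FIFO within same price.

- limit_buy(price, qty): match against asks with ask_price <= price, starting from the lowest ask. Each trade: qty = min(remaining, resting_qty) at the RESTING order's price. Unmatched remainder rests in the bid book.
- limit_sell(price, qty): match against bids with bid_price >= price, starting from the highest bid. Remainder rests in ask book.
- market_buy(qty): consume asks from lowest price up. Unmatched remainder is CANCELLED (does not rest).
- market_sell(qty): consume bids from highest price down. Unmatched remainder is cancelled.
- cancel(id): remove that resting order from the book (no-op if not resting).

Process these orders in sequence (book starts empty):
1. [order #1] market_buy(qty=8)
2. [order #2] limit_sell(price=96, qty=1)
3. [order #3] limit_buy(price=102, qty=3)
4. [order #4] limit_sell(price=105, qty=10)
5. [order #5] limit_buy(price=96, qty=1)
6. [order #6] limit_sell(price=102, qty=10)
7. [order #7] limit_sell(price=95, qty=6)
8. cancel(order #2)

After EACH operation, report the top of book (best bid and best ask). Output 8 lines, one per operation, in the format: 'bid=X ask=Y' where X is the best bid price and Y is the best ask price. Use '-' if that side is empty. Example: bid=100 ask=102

After op 1 [order #1] market_buy(qty=8): fills=none; bids=[-] asks=[-]
After op 2 [order #2] limit_sell(price=96, qty=1): fills=none; bids=[-] asks=[#2:1@96]
After op 3 [order #3] limit_buy(price=102, qty=3): fills=#3x#2:1@96; bids=[#3:2@102] asks=[-]
After op 4 [order #4] limit_sell(price=105, qty=10): fills=none; bids=[#3:2@102] asks=[#4:10@105]
After op 5 [order #5] limit_buy(price=96, qty=1): fills=none; bids=[#3:2@102 #5:1@96] asks=[#4:10@105]
After op 6 [order #6] limit_sell(price=102, qty=10): fills=#3x#6:2@102; bids=[#5:1@96] asks=[#6:8@102 #4:10@105]
After op 7 [order #7] limit_sell(price=95, qty=6): fills=#5x#7:1@96; bids=[-] asks=[#7:5@95 #6:8@102 #4:10@105]
After op 8 cancel(order #2): fills=none; bids=[-] asks=[#7:5@95 #6:8@102 #4:10@105]

Answer: bid=- ask=-
bid=- ask=96
bid=102 ask=-
bid=102 ask=105
bid=102 ask=105
bid=96 ask=102
bid=- ask=95
bid=- ask=95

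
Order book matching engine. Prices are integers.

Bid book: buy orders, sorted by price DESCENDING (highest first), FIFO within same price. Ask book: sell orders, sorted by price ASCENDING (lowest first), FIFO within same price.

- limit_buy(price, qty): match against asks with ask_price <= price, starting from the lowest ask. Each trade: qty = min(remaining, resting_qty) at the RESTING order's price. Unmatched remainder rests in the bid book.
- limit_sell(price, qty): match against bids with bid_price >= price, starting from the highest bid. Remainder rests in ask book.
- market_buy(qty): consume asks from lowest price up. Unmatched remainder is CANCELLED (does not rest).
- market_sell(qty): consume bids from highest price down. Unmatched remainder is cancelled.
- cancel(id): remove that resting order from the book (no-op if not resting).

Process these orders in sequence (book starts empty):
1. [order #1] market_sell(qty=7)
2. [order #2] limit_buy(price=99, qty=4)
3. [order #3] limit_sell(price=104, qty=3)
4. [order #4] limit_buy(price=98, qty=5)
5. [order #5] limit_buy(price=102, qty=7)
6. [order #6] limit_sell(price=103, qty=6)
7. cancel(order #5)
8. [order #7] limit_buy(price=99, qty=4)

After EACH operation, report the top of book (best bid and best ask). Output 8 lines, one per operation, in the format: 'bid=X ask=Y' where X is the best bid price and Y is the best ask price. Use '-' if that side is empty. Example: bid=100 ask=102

After op 1 [order #1] market_sell(qty=7): fills=none; bids=[-] asks=[-]
After op 2 [order #2] limit_buy(price=99, qty=4): fills=none; bids=[#2:4@99] asks=[-]
After op 3 [order #3] limit_sell(price=104, qty=3): fills=none; bids=[#2:4@99] asks=[#3:3@104]
After op 4 [order #4] limit_buy(price=98, qty=5): fills=none; bids=[#2:4@99 #4:5@98] asks=[#3:3@104]
After op 5 [order #5] limit_buy(price=102, qty=7): fills=none; bids=[#5:7@102 #2:4@99 #4:5@98] asks=[#3:3@104]
After op 6 [order #6] limit_sell(price=103, qty=6): fills=none; bids=[#5:7@102 #2:4@99 #4:5@98] asks=[#6:6@103 #3:3@104]
After op 7 cancel(order #5): fills=none; bids=[#2:4@99 #4:5@98] asks=[#6:6@103 #3:3@104]
After op 8 [order #7] limit_buy(price=99, qty=4): fills=none; bids=[#2:4@99 #7:4@99 #4:5@98] asks=[#6:6@103 #3:3@104]

Answer: bid=- ask=-
bid=99 ask=-
bid=99 ask=104
bid=99 ask=104
bid=102 ask=104
bid=102 ask=103
bid=99 ask=103
bid=99 ask=103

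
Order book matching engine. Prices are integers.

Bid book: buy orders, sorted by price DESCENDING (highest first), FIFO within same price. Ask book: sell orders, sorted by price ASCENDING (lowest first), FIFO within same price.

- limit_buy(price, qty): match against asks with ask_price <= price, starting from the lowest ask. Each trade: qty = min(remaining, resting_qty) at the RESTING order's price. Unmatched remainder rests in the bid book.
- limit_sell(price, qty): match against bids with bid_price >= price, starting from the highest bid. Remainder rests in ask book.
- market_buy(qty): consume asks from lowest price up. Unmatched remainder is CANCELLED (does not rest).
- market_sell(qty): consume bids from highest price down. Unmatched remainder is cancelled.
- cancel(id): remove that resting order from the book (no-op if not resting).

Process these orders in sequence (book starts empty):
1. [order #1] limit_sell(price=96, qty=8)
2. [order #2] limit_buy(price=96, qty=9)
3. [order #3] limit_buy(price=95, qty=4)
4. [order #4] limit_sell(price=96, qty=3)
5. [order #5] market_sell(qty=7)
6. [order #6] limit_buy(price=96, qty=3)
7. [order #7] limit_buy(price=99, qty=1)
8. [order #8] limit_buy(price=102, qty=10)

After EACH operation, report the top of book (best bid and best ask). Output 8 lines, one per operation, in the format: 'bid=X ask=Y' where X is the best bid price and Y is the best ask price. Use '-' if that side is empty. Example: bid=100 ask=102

Answer: bid=- ask=96
bid=96 ask=-
bid=96 ask=-
bid=95 ask=96
bid=- ask=96
bid=96 ask=-
bid=99 ask=-
bid=102 ask=-

Derivation:
After op 1 [order #1] limit_sell(price=96, qty=8): fills=none; bids=[-] asks=[#1:8@96]
After op 2 [order #2] limit_buy(price=96, qty=9): fills=#2x#1:8@96; bids=[#2:1@96] asks=[-]
After op 3 [order #3] limit_buy(price=95, qty=4): fills=none; bids=[#2:1@96 #3:4@95] asks=[-]
After op 4 [order #4] limit_sell(price=96, qty=3): fills=#2x#4:1@96; bids=[#3:4@95] asks=[#4:2@96]
After op 5 [order #5] market_sell(qty=7): fills=#3x#5:4@95; bids=[-] asks=[#4:2@96]
After op 6 [order #6] limit_buy(price=96, qty=3): fills=#6x#4:2@96; bids=[#6:1@96] asks=[-]
After op 7 [order #7] limit_buy(price=99, qty=1): fills=none; bids=[#7:1@99 #6:1@96] asks=[-]
After op 8 [order #8] limit_buy(price=102, qty=10): fills=none; bids=[#8:10@102 #7:1@99 #6:1@96] asks=[-]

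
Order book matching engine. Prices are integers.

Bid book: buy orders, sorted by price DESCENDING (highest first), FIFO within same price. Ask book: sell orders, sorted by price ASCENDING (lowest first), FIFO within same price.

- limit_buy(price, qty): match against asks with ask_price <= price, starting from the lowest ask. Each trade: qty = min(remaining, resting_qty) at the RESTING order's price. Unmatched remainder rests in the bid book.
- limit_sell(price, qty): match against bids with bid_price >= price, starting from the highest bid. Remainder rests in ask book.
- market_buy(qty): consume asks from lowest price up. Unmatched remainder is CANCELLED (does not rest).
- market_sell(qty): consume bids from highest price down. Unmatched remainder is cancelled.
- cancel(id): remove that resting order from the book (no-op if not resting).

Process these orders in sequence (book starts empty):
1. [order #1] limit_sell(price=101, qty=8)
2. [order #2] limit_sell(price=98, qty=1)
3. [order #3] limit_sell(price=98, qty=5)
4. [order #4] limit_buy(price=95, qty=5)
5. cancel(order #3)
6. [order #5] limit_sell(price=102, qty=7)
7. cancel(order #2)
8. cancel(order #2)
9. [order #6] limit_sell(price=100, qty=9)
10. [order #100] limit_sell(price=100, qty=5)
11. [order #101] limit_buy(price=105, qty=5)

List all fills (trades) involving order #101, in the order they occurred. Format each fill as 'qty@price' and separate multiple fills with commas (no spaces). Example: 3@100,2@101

After op 1 [order #1] limit_sell(price=101, qty=8): fills=none; bids=[-] asks=[#1:8@101]
After op 2 [order #2] limit_sell(price=98, qty=1): fills=none; bids=[-] asks=[#2:1@98 #1:8@101]
After op 3 [order #3] limit_sell(price=98, qty=5): fills=none; bids=[-] asks=[#2:1@98 #3:5@98 #1:8@101]
After op 4 [order #4] limit_buy(price=95, qty=5): fills=none; bids=[#4:5@95] asks=[#2:1@98 #3:5@98 #1:8@101]
After op 5 cancel(order #3): fills=none; bids=[#4:5@95] asks=[#2:1@98 #1:8@101]
After op 6 [order #5] limit_sell(price=102, qty=7): fills=none; bids=[#4:5@95] asks=[#2:1@98 #1:8@101 #5:7@102]
After op 7 cancel(order #2): fills=none; bids=[#4:5@95] asks=[#1:8@101 #5:7@102]
After op 8 cancel(order #2): fills=none; bids=[#4:5@95] asks=[#1:8@101 #5:7@102]
After op 9 [order #6] limit_sell(price=100, qty=9): fills=none; bids=[#4:5@95] asks=[#6:9@100 #1:8@101 #5:7@102]
After op 10 [order #100] limit_sell(price=100, qty=5): fills=none; bids=[#4:5@95] asks=[#6:9@100 #100:5@100 #1:8@101 #5:7@102]
After op 11 [order #101] limit_buy(price=105, qty=5): fills=#101x#6:5@100; bids=[#4:5@95] asks=[#6:4@100 #100:5@100 #1:8@101 #5:7@102]

Answer: 5@100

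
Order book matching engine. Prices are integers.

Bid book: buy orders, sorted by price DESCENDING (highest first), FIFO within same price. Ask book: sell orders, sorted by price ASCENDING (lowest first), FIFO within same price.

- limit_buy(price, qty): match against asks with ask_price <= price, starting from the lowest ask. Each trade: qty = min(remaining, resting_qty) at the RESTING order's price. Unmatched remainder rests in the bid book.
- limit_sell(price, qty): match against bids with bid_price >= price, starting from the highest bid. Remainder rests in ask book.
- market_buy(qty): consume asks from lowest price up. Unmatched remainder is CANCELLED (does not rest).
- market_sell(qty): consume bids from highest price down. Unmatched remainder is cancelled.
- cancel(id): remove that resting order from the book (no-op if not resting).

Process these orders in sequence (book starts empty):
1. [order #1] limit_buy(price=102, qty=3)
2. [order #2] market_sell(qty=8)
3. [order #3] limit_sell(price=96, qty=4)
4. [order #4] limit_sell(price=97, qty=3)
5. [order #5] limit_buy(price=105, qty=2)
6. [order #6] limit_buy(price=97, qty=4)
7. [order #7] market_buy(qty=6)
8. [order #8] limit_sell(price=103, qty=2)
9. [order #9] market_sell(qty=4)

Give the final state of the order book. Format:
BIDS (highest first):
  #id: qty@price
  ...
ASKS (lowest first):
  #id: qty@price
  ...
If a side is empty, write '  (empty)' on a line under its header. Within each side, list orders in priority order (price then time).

Answer: BIDS (highest first):
  (empty)
ASKS (lowest first):
  #8: 2@103

Derivation:
After op 1 [order #1] limit_buy(price=102, qty=3): fills=none; bids=[#1:3@102] asks=[-]
After op 2 [order #2] market_sell(qty=8): fills=#1x#2:3@102; bids=[-] asks=[-]
After op 3 [order #3] limit_sell(price=96, qty=4): fills=none; bids=[-] asks=[#3:4@96]
After op 4 [order #4] limit_sell(price=97, qty=3): fills=none; bids=[-] asks=[#3:4@96 #4:3@97]
After op 5 [order #5] limit_buy(price=105, qty=2): fills=#5x#3:2@96; bids=[-] asks=[#3:2@96 #4:3@97]
After op 6 [order #6] limit_buy(price=97, qty=4): fills=#6x#3:2@96 #6x#4:2@97; bids=[-] asks=[#4:1@97]
After op 7 [order #7] market_buy(qty=6): fills=#7x#4:1@97; bids=[-] asks=[-]
After op 8 [order #8] limit_sell(price=103, qty=2): fills=none; bids=[-] asks=[#8:2@103]
After op 9 [order #9] market_sell(qty=4): fills=none; bids=[-] asks=[#8:2@103]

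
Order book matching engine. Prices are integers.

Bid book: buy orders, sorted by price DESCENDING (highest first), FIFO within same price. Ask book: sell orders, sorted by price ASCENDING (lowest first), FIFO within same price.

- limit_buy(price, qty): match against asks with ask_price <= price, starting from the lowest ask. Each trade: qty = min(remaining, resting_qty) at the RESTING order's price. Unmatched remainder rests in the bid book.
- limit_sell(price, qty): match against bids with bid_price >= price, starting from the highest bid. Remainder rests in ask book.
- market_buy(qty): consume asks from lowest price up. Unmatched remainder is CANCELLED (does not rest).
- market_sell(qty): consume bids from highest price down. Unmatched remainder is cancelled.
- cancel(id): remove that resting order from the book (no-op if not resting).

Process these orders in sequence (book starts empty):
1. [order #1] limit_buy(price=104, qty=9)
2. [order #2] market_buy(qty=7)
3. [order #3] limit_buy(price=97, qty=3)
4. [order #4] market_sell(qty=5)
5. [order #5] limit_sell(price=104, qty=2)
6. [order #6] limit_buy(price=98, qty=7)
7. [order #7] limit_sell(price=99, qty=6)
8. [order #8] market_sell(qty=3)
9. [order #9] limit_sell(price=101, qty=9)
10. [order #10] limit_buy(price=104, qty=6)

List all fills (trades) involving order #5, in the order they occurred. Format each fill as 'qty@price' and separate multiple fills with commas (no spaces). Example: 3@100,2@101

After op 1 [order #1] limit_buy(price=104, qty=9): fills=none; bids=[#1:9@104] asks=[-]
After op 2 [order #2] market_buy(qty=7): fills=none; bids=[#1:9@104] asks=[-]
After op 3 [order #3] limit_buy(price=97, qty=3): fills=none; bids=[#1:9@104 #3:3@97] asks=[-]
After op 4 [order #4] market_sell(qty=5): fills=#1x#4:5@104; bids=[#1:4@104 #3:3@97] asks=[-]
After op 5 [order #5] limit_sell(price=104, qty=2): fills=#1x#5:2@104; bids=[#1:2@104 #3:3@97] asks=[-]
After op 6 [order #6] limit_buy(price=98, qty=7): fills=none; bids=[#1:2@104 #6:7@98 #3:3@97] asks=[-]
After op 7 [order #7] limit_sell(price=99, qty=6): fills=#1x#7:2@104; bids=[#6:7@98 #3:3@97] asks=[#7:4@99]
After op 8 [order #8] market_sell(qty=3): fills=#6x#8:3@98; bids=[#6:4@98 #3:3@97] asks=[#7:4@99]
After op 9 [order #9] limit_sell(price=101, qty=9): fills=none; bids=[#6:4@98 #3:3@97] asks=[#7:4@99 #9:9@101]
After op 10 [order #10] limit_buy(price=104, qty=6): fills=#10x#7:4@99 #10x#9:2@101; bids=[#6:4@98 #3:3@97] asks=[#9:7@101]

Answer: 2@104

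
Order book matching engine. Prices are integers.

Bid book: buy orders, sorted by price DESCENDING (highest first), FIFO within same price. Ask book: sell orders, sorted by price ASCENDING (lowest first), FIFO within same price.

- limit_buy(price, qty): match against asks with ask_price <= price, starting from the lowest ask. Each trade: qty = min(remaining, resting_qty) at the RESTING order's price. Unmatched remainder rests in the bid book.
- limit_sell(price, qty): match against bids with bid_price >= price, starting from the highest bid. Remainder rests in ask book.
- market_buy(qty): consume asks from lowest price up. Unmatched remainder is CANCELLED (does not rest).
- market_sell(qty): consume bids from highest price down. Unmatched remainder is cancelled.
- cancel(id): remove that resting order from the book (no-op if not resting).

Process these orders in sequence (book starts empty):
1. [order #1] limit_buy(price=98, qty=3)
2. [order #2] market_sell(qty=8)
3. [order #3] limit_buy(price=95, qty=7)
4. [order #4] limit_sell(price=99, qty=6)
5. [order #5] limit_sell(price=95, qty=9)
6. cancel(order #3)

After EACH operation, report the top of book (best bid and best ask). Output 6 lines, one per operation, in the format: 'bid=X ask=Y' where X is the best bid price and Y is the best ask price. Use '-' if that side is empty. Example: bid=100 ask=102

Answer: bid=98 ask=-
bid=- ask=-
bid=95 ask=-
bid=95 ask=99
bid=- ask=95
bid=- ask=95

Derivation:
After op 1 [order #1] limit_buy(price=98, qty=3): fills=none; bids=[#1:3@98] asks=[-]
After op 2 [order #2] market_sell(qty=8): fills=#1x#2:3@98; bids=[-] asks=[-]
After op 3 [order #3] limit_buy(price=95, qty=7): fills=none; bids=[#3:7@95] asks=[-]
After op 4 [order #4] limit_sell(price=99, qty=6): fills=none; bids=[#3:7@95] asks=[#4:6@99]
After op 5 [order #5] limit_sell(price=95, qty=9): fills=#3x#5:7@95; bids=[-] asks=[#5:2@95 #4:6@99]
After op 6 cancel(order #3): fills=none; bids=[-] asks=[#5:2@95 #4:6@99]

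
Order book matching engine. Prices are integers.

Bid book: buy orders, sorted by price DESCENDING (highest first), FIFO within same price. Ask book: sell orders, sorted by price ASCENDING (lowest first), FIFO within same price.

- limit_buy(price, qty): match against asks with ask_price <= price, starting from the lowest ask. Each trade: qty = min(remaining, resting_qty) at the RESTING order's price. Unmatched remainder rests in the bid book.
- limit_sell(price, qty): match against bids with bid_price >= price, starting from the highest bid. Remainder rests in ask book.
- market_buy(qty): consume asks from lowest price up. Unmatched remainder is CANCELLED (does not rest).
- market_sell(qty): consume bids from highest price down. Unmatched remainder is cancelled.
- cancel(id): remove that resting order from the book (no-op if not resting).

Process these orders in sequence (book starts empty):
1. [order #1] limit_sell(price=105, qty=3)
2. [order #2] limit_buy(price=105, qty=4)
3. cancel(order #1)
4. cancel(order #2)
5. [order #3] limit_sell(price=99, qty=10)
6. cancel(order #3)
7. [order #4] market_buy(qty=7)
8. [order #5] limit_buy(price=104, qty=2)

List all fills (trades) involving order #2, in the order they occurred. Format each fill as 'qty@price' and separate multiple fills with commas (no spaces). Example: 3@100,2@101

After op 1 [order #1] limit_sell(price=105, qty=3): fills=none; bids=[-] asks=[#1:3@105]
After op 2 [order #2] limit_buy(price=105, qty=4): fills=#2x#1:3@105; bids=[#2:1@105] asks=[-]
After op 3 cancel(order #1): fills=none; bids=[#2:1@105] asks=[-]
After op 4 cancel(order #2): fills=none; bids=[-] asks=[-]
After op 5 [order #3] limit_sell(price=99, qty=10): fills=none; bids=[-] asks=[#3:10@99]
After op 6 cancel(order #3): fills=none; bids=[-] asks=[-]
After op 7 [order #4] market_buy(qty=7): fills=none; bids=[-] asks=[-]
After op 8 [order #5] limit_buy(price=104, qty=2): fills=none; bids=[#5:2@104] asks=[-]

Answer: 3@105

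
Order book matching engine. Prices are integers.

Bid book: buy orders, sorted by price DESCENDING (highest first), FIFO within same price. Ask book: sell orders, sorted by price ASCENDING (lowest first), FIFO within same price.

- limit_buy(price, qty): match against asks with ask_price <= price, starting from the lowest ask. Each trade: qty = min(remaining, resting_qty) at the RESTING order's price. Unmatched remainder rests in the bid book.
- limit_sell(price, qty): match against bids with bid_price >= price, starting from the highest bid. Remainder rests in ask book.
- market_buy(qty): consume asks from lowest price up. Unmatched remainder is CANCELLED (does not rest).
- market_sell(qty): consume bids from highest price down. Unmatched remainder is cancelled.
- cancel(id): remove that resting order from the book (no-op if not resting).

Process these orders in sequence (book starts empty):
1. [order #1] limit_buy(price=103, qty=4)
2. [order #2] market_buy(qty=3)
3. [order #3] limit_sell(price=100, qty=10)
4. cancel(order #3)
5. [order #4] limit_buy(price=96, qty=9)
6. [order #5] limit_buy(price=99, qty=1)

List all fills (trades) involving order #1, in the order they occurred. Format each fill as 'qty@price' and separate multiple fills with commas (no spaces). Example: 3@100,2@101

Answer: 4@103

Derivation:
After op 1 [order #1] limit_buy(price=103, qty=4): fills=none; bids=[#1:4@103] asks=[-]
After op 2 [order #2] market_buy(qty=3): fills=none; bids=[#1:4@103] asks=[-]
After op 3 [order #3] limit_sell(price=100, qty=10): fills=#1x#3:4@103; bids=[-] asks=[#3:6@100]
After op 4 cancel(order #3): fills=none; bids=[-] asks=[-]
After op 5 [order #4] limit_buy(price=96, qty=9): fills=none; bids=[#4:9@96] asks=[-]
After op 6 [order #5] limit_buy(price=99, qty=1): fills=none; bids=[#5:1@99 #4:9@96] asks=[-]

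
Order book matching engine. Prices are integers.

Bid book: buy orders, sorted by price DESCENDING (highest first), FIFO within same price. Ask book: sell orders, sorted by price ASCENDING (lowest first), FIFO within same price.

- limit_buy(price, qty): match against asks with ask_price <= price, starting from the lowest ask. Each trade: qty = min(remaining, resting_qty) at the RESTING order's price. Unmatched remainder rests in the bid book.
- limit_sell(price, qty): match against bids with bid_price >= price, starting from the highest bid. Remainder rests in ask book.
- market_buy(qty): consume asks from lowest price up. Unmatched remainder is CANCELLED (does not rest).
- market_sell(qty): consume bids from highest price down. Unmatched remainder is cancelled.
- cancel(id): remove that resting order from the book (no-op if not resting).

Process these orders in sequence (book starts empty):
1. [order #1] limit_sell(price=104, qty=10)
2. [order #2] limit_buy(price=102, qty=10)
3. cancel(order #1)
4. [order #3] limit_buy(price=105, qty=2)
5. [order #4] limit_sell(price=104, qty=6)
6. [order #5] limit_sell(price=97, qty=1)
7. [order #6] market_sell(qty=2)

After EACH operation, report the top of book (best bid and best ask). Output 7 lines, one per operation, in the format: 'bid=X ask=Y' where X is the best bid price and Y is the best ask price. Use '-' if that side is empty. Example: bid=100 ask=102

Answer: bid=- ask=104
bid=102 ask=104
bid=102 ask=-
bid=105 ask=-
bid=102 ask=104
bid=102 ask=104
bid=102 ask=104

Derivation:
After op 1 [order #1] limit_sell(price=104, qty=10): fills=none; bids=[-] asks=[#1:10@104]
After op 2 [order #2] limit_buy(price=102, qty=10): fills=none; bids=[#2:10@102] asks=[#1:10@104]
After op 3 cancel(order #1): fills=none; bids=[#2:10@102] asks=[-]
After op 4 [order #3] limit_buy(price=105, qty=2): fills=none; bids=[#3:2@105 #2:10@102] asks=[-]
After op 5 [order #4] limit_sell(price=104, qty=6): fills=#3x#4:2@105; bids=[#2:10@102] asks=[#4:4@104]
After op 6 [order #5] limit_sell(price=97, qty=1): fills=#2x#5:1@102; bids=[#2:9@102] asks=[#4:4@104]
After op 7 [order #6] market_sell(qty=2): fills=#2x#6:2@102; bids=[#2:7@102] asks=[#4:4@104]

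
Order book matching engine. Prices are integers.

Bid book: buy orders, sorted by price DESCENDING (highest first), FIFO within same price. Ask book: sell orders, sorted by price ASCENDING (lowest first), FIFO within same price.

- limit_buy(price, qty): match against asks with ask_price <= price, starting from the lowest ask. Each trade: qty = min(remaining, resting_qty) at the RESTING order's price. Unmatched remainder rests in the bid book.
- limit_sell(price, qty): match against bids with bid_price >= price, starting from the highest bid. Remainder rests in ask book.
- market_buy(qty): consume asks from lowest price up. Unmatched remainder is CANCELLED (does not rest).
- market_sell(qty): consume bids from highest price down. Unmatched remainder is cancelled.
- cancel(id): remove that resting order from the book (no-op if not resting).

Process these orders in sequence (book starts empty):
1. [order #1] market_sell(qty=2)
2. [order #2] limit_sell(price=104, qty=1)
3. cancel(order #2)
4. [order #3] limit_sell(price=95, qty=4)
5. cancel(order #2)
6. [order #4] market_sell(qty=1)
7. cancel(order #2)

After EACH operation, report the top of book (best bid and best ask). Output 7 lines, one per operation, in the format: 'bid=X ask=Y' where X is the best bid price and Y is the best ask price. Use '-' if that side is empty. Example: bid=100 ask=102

Answer: bid=- ask=-
bid=- ask=104
bid=- ask=-
bid=- ask=95
bid=- ask=95
bid=- ask=95
bid=- ask=95

Derivation:
After op 1 [order #1] market_sell(qty=2): fills=none; bids=[-] asks=[-]
After op 2 [order #2] limit_sell(price=104, qty=1): fills=none; bids=[-] asks=[#2:1@104]
After op 3 cancel(order #2): fills=none; bids=[-] asks=[-]
After op 4 [order #3] limit_sell(price=95, qty=4): fills=none; bids=[-] asks=[#3:4@95]
After op 5 cancel(order #2): fills=none; bids=[-] asks=[#3:4@95]
After op 6 [order #4] market_sell(qty=1): fills=none; bids=[-] asks=[#3:4@95]
After op 7 cancel(order #2): fills=none; bids=[-] asks=[#3:4@95]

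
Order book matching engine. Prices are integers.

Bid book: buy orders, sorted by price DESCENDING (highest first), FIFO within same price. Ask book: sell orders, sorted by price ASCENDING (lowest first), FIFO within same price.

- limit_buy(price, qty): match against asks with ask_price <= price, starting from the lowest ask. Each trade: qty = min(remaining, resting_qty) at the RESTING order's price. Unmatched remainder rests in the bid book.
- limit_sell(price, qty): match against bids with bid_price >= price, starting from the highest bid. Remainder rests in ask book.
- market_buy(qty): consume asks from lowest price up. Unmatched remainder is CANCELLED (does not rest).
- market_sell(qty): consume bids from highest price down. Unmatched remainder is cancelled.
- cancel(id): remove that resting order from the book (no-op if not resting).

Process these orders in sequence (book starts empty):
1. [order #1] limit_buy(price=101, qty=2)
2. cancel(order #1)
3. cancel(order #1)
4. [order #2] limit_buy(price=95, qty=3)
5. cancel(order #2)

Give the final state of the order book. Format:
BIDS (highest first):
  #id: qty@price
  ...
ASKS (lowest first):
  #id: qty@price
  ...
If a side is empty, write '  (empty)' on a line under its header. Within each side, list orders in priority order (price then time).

Answer: BIDS (highest first):
  (empty)
ASKS (lowest first):
  (empty)

Derivation:
After op 1 [order #1] limit_buy(price=101, qty=2): fills=none; bids=[#1:2@101] asks=[-]
After op 2 cancel(order #1): fills=none; bids=[-] asks=[-]
After op 3 cancel(order #1): fills=none; bids=[-] asks=[-]
After op 4 [order #2] limit_buy(price=95, qty=3): fills=none; bids=[#2:3@95] asks=[-]
After op 5 cancel(order #2): fills=none; bids=[-] asks=[-]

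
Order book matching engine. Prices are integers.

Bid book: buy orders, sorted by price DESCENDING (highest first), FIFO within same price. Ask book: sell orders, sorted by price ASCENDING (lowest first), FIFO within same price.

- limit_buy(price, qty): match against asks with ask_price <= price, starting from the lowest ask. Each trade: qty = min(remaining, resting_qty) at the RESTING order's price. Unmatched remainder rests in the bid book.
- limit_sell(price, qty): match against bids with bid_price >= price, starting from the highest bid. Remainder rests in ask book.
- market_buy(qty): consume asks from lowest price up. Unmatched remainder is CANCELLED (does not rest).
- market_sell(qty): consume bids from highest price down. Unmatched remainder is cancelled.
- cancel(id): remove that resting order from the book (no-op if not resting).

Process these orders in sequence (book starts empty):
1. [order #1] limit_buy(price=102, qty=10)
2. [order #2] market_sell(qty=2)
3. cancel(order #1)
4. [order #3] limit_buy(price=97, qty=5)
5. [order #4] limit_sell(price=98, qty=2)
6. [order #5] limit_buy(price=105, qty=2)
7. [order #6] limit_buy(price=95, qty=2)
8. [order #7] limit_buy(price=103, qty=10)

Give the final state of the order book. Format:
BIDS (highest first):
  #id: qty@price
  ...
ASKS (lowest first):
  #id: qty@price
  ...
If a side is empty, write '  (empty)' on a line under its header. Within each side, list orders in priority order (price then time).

Answer: BIDS (highest first):
  #7: 10@103
  #3: 5@97
  #6: 2@95
ASKS (lowest first):
  (empty)

Derivation:
After op 1 [order #1] limit_buy(price=102, qty=10): fills=none; bids=[#1:10@102] asks=[-]
After op 2 [order #2] market_sell(qty=2): fills=#1x#2:2@102; bids=[#1:8@102] asks=[-]
After op 3 cancel(order #1): fills=none; bids=[-] asks=[-]
After op 4 [order #3] limit_buy(price=97, qty=5): fills=none; bids=[#3:5@97] asks=[-]
After op 5 [order #4] limit_sell(price=98, qty=2): fills=none; bids=[#3:5@97] asks=[#4:2@98]
After op 6 [order #5] limit_buy(price=105, qty=2): fills=#5x#4:2@98; bids=[#3:5@97] asks=[-]
After op 7 [order #6] limit_buy(price=95, qty=2): fills=none; bids=[#3:5@97 #6:2@95] asks=[-]
After op 8 [order #7] limit_buy(price=103, qty=10): fills=none; bids=[#7:10@103 #3:5@97 #6:2@95] asks=[-]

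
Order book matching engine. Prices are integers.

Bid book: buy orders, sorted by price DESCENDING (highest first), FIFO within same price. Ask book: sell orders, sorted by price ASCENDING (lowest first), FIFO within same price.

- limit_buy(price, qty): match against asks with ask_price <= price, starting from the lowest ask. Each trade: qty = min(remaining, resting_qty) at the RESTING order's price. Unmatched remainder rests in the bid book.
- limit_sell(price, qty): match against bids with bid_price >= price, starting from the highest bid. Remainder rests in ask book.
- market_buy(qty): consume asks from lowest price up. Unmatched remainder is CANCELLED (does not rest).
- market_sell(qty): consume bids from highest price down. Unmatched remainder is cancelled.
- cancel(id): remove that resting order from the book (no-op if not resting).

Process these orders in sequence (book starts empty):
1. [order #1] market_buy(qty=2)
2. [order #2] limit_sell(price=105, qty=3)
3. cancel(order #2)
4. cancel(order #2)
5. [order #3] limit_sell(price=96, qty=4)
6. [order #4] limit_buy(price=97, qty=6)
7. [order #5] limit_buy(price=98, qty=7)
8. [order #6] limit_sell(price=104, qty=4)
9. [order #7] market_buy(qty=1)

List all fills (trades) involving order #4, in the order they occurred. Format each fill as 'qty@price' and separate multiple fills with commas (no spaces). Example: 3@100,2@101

Answer: 4@96

Derivation:
After op 1 [order #1] market_buy(qty=2): fills=none; bids=[-] asks=[-]
After op 2 [order #2] limit_sell(price=105, qty=3): fills=none; bids=[-] asks=[#2:3@105]
After op 3 cancel(order #2): fills=none; bids=[-] asks=[-]
After op 4 cancel(order #2): fills=none; bids=[-] asks=[-]
After op 5 [order #3] limit_sell(price=96, qty=4): fills=none; bids=[-] asks=[#3:4@96]
After op 6 [order #4] limit_buy(price=97, qty=6): fills=#4x#3:4@96; bids=[#4:2@97] asks=[-]
After op 7 [order #5] limit_buy(price=98, qty=7): fills=none; bids=[#5:7@98 #4:2@97] asks=[-]
After op 8 [order #6] limit_sell(price=104, qty=4): fills=none; bids=[#5:7@98 #4:2@97] asks=[#6:4@104]
After op 9 [order #7] market_buy(qty=1): fills=#7x#6:1@104; bids=[#5:7@98 #4:2@97] asks=[#6:3@104]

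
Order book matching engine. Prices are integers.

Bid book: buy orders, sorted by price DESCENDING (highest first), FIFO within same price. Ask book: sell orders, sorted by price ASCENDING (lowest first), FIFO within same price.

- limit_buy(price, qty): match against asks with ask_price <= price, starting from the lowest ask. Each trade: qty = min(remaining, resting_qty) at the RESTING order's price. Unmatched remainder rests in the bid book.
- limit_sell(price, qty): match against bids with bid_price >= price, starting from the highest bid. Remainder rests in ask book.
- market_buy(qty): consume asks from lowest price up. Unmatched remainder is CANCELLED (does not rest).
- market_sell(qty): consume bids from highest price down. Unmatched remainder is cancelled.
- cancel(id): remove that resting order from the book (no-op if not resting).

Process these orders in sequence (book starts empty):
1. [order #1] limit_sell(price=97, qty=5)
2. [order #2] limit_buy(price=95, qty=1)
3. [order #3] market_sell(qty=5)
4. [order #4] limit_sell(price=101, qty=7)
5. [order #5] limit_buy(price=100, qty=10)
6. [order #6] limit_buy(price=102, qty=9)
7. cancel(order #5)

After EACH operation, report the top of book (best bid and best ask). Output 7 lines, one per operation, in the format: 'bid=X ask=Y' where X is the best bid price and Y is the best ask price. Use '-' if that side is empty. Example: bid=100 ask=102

After op 1 [order #1] limit_sell(price=97, qty=5): fills=none; bids=[-] asks=[#1:5@97]
After op 2 [order #2] limit_buy(price=95, qty=1): fills=none; bids=[#2:1@95] asks=[#1:5@97]
After op 3 [order #3] market_sell(qty=5): fills=#2x#3:1@95; bids=[-] asks=[#1:5@97]
After op 4 [order #4] limit_sell(price=101, qty=7): fills=none; bids=[-] asks=[#1:5@97 #4:7@101]
After op 5 [order #5] limit_buy(price=100, qty=10): fills=#5x#1:5@97; bids=[#5:5@100] asks=[#4:7@101]
After op 6 [order #6] limit_buy(price=102, qty=9): fills=#6x#4:7@101; bids=[#6:2@102 #5:5@100] asks=[-]
After op 7 cancel(order #5): fills=none; bids=[#6:2@102] asks=[-]

Answer: bid=- ask=97
bid=95 ask=97
bid=- ask=97
bid=- ask=97
bid=100 ask=101
bid=102 ask=-
bid=102 ask=-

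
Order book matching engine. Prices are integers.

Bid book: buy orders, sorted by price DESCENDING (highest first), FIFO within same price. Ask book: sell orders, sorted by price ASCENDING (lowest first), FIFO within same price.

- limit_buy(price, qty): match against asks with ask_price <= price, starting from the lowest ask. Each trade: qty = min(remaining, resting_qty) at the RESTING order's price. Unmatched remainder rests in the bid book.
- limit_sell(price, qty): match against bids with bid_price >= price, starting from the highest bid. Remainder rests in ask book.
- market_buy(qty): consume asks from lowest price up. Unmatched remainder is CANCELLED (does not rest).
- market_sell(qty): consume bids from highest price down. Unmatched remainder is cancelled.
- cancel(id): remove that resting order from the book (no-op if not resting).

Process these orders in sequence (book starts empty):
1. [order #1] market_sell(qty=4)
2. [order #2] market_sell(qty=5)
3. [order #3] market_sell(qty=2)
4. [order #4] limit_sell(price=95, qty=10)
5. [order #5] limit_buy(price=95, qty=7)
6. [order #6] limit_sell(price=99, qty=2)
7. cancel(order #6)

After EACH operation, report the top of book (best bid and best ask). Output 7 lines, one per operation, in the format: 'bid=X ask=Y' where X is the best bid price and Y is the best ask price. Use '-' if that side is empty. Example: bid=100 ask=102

After op 1 [order #1] market_sell(qty=4): fills=none; bids=[-] asks=[-]
After op 2 [order #2] market_sell(qty=5): fills=none; bids=[-] asks=[-]
After op 3 [order #3] market_sell(qty=2): fills=none; bids=[-] asks=[-]
After op 4 [order #4] limit_sell(price=95, qty=10): fills=none; bids=[-] asks=[#4:10@95]
After op 5 [order #5] limit_buy(price=95, qty=7): fills=#5x#4:7@95; bids=[-] asks=[#4:3@95]
After op 6 [order #6] limit_sell(price=99, qty=2): fills=none; bids=[-] asks=[#4:3@95 #6:2@99]
After op 7 cancel(order #6): fills=none; bids=[-] asks=[#4:3@95]

Answer: bid=- ask=-
bid=- ask=-
bid=- ask=-
bid=- ask=95
bid=- ask=95
bid=- ask=95
bid=- ask=95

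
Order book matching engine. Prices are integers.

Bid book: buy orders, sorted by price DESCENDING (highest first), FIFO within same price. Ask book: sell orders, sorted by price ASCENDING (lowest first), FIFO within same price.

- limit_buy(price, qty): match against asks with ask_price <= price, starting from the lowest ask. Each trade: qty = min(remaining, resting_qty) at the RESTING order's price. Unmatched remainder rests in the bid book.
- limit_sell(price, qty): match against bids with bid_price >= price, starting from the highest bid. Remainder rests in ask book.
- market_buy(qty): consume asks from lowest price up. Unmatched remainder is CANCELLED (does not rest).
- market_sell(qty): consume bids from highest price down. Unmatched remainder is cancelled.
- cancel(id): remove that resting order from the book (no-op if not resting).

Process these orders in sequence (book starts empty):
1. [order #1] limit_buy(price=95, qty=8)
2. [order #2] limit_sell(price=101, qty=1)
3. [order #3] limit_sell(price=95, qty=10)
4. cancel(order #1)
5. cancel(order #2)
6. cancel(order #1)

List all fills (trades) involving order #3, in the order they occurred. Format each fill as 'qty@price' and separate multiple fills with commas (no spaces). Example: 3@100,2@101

After op 1 [order #1] limit_buy(price=95, qty=8): fills=none; bids=[#1:8@95] asks=[-]
After op 2 [order #2] limit_sell(price=101, qty=1): fills=none; bids=[#1:8@95] asks=[#2:1@101]
After op 3 [order #3] limit_sell(price=95, qty=10): fills=#1x#3:8@95; bids=[-] asks=[#3:2@95 #2:1@101]
After op 4 cancel(order #1): fills=none; bids=[-] asks=[#3:2@95 #2:1@101]
After op 5 cancel(order #2): fills=none; bids=[-] asks=[#3:2@95]
After op 6 cancel(order #1): fills=none; bids=[-] asks=[#3:2@95]

Answer: 8@95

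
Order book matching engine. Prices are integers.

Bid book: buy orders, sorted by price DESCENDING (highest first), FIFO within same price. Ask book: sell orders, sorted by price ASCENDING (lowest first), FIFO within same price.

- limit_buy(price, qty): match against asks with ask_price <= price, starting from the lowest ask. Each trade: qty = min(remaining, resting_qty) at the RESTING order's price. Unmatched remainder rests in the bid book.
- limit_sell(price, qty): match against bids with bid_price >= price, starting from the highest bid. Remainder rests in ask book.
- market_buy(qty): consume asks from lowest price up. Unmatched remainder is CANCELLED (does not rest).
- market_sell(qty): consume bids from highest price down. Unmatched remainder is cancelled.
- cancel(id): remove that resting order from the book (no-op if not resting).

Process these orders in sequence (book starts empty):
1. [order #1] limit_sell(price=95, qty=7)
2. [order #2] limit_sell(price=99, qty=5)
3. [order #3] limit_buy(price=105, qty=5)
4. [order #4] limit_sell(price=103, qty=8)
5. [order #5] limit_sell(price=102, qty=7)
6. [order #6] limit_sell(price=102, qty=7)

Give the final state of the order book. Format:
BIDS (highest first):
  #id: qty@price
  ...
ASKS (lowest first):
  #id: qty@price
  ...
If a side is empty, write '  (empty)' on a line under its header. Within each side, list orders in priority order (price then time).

After op 1 [order #1] limit_sell(price=95, qty=7): fills=none; bids=[-] asks=[#1:7@95]
After op 2 [order #2] limit_sell(price=99, qty=5): fills=none; bids=[-] asks=[#1:7@95 #2:5@99]
After op 3 [order #3] limit_buy(price=105, qty=5): fills=#3x#1:5@95; bids=[-] asks=[#1:2@95 #2:5@99]
After op 4 [order #4] limit_sell(price=103, qty=8): fills=none; bids=[-] asks=[#1:2@95 #2:5@99 #4:8@103]
After op 5 [order #5] limit_sell(price=102, qty=7): fills=none; bids=[-] asks=[#1:2@95 #2:5@99 #5:7@102 #4:8@103]
After op 6 [order #6] limit_sell(price=102, qty=7): fills=none; bids=[-] asks=[#1:2@95 #2:5@99 #5:7@102 #6:7@102 #4:8@103]

Answer: BIDS (highest first):
  (empty)
ASKS (lowest first):
  #1: 2@95
  #2: 5@99
  #5: 7@102
  #6: 7@102
  #4: 8@103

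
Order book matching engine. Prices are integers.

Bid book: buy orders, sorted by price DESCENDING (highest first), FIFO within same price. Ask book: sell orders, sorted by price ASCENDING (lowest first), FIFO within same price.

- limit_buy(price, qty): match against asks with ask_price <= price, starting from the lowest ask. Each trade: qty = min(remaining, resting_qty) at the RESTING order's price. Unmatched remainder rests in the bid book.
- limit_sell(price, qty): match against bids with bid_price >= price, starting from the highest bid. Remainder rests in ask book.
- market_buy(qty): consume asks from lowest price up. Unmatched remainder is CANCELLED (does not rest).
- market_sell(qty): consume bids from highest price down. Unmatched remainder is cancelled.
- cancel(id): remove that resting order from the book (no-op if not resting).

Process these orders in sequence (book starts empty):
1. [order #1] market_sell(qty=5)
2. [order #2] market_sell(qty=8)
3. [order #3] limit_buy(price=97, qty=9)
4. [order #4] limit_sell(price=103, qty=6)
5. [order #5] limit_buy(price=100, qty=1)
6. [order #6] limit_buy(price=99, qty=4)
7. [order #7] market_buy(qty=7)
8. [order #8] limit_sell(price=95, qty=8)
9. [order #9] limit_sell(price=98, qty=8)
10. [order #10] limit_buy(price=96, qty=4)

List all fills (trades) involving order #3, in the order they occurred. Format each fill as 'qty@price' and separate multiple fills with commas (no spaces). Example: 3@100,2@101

After op 1 [order #1] market_sell(qty=5): fills=none; bids=[-] asks=[-]
After op 2 [order #2] market_sell(qty=8): fills=none; bids=[-] asks=[-]
After op 3 [order #3] limit_buy(price=97, qty=9): fills=none; bids=[#3:9@97] asks=[-]
After op 4 [order #4] limit_sell(price=103, qty=6): fills=none; bids=[#3:9@97] asks=[#4:6@103]
After op 5 [order #5] limit_buy(price=100, qty=1): fills=none; bids=[#5:1@100 #3:9@97] asks=[#4:6@103]
After op 6 [order #6] limit_buy(price=99, qty=4): fills=none; bids=[#5:1@100 #6:4@99 #3:9@97] asks=[#4:6@103]
After op 7 [order #7] market_buy(qty=7): fills=#7x#4:6@103; bids=[#5:1@100 #6:4@99 #3:9@97] asks=[-]
After op 8 [order #8] limit_sell(price=95, qty=8): fills=#5x#8:1@100 #6x#8:4@99 #3x#8:3@97; bids=[#3:6@97] asks=[-]
After op 9 [order #9] limit_sell(price=98, qty=8): fills=none; bids=[#3:6@97] asks=[#9:8@98]
After op 10 [order #10] limit_buy(price=96, qty=4): fills=none; bids=[#3:6@97 #10:4@96] asks=[#9:8@98]

Answer: 3@97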